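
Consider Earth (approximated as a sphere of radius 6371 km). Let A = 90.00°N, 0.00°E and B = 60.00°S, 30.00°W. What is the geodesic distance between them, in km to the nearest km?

In radians: φ₁ = 1.5708, φ₂ = -1.0472, Δλ = -30.000° = -0.5236 rad.
cos c = sin φ₁ sin φ₂ + cos φ₁ cos φ₂ cos Δλ = (1.0000)(-0.8660) + (0.0000)(0.5000)(0.8660) = -0.86603,
so c = arccos(-0.86603) = 2.61799 rad.
Distance = R·c = 6371 × 2.6180 ≈ 16679 km.

16679 km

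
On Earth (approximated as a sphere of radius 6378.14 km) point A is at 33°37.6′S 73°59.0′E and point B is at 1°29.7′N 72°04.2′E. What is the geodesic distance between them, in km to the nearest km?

In radians: φ₁ = -0.5869, φ₂ = 0.0261, Δλ = -1.913° = -0.0334 rad.
cos c = sin φ₁ sin φ₂ + cos φ₁ cos φ₂ cos Δλ = (-0.5538)(0.0261) + (0.8327)(0.9997)(0.9994) = 0.81747,
so c = arccos(0.81747) = 0.61379 rad.
Distance = R·c = 6378.14 × 0.6138 ≈ 3915 km.

3915 km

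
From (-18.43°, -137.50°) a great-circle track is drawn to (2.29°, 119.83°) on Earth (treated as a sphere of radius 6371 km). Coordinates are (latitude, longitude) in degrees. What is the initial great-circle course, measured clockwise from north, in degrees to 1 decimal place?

268.2°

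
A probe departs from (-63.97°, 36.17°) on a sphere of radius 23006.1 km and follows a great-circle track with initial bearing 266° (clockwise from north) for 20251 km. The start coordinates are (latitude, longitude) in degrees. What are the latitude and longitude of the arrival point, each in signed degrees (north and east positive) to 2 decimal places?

-36.58°, -37.10°

Angular distance δ = d/R = 20251/23006.1 = 0.88024 rad; initial bearing θ = 4.6426 rad.
sin φ₂ = sin φ₁ cos δ + cos φ₁ sin δ cos θ = (-0.8986)(0.6370) + (0.4388)(0.7709)(-0.0698) = -0.5960, so φ₂ = -36.58°.
Δλ = atan2(sin θ sin δ cos φ₁, cos δ − sin φ₁ sin φ₂) = atan2(-0.3375, 0.1015) = -73.267°.
λ₂ = 36.170° − 73.267° = -37.10°.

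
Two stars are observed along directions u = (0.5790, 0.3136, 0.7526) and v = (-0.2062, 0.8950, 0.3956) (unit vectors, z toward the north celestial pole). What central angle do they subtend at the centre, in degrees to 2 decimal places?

u·v = 0.4590; |u| = 1.0000, |v| = 1.0000.
cos θ = (u·v)/(|u||v|) = 0.4590, so θ = 62.68°.

62.68°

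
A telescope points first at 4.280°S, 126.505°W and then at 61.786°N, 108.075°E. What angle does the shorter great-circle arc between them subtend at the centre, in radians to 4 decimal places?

With latitudes φ₁ = -4.280°, φ₂ = 61.786° and longitude difference Δλ = -125.420°:
cos c = sin φ₁ sin φ₂ + cos φ₁ cos φ₂ cos Δλ = (-0.0746)(0.8812) + (0.9972)(0.4728)(-0.5796) = -0.33900,
so c = arccos(-0.33900) = 1.91665 rad.
So the angular separation is 1.9166 rad.

1.9166 rad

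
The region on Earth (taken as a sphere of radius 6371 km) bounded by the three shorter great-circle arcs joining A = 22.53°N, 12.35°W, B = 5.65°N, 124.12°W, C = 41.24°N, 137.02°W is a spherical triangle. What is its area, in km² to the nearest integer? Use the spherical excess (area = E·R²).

32487820 km²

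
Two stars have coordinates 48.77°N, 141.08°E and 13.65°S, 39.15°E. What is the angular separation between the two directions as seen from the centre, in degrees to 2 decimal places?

Let φ₁ = 0.8512 rad, φ₂ = -0.2382 rad, and Δλ = -1.7790 rad.
Haversine: a = sin²(Δφ/2) + cos φ₁ cos φ₂ sin²(Δλ/2) = 0.2685 + (0.6591)(0.9718)(0.6034) = 0.65494.
Central angle c = 2·arcsin(√a) = 1.88586 rad.
So the angular separation is 108.05°.

108.05°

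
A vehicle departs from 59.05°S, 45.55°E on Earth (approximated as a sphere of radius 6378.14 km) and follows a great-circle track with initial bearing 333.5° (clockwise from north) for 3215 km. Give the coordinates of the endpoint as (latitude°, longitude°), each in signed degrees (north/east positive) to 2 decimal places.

-31.91°, 30.84°

Angular distance δ = d/R = 3215/6378.14 = 0.50407 rad; initial bearing θ = 5.8207 rad.
sin φ₂ = sin φ₁ cos δ + cos φ₁ sin δ cos θ = (-0.8576)(0.8756) + (0.5143)(0.4830)(0.8949) = -0.5287, so φ₂ = -31.91°.
Δλ = atan2(sin θ sin δ cos φ₁, cos δ − sin φ₁ sin φ₂) = atan2(-0.1108, 0.4222) = -14.708°.
λ₂ = 45.550° − 14.708° = 30.84°.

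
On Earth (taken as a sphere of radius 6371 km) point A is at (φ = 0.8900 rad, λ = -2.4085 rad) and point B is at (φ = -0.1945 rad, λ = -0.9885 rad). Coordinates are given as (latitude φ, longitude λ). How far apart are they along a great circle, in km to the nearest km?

10374 km

With latitudes φ₁ = 50.993°, φ₂ = -11.144° and longitude difference Δλ = 81.360°:
cos c = sin φ₁ sin φ₂ + cos φ₁ cos φ₂ cos Δλ = (0.7771)(-0.1933) + (0.6294)(0.9811)(0.1502) = -0.05742,
so c = arccos(-0.05742) = 1.62825 rad.
Distance = R·c = 6371 × 1.6282 ≈ 10374 km.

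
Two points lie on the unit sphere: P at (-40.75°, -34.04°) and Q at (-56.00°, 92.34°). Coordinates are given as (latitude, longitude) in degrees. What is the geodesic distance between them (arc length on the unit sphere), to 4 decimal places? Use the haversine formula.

1.2767

In radians: φ₁ = -0.7112, φ₂ = -0.9774, Δλ = 126.380° = 2.2057 rad.
Haversine: a = sin²(Δφ/2) + cos φ₁ cos φ₂ sin²(Δλ/2) = 0.0176 + (0.7576)(0.5592)(0.7966) = 0.35505.
Central angle c = 2·arcsin(√a) = 1.27668 rad.
On the unit sphere the arc length equals the central angle: 1.2767.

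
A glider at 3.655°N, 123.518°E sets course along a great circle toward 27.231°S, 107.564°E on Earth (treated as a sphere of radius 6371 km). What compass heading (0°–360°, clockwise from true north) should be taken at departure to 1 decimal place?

Δλ = -15.954° = -0.2784 rad.
y = sin Δλ · cos φ₂ = (-0.2749)(0.8892) = -0.2444
x = cos φ₁ sin φ₂ − sin φ₁ cos φ₂ cos Δλ = (0.9980)(-0.4576) − (0.0637)(0.8892)(0.9615) = -0.5111
θ = atan2(y, x) = -154.45°; adding 360° gives 205.6°.

205.6°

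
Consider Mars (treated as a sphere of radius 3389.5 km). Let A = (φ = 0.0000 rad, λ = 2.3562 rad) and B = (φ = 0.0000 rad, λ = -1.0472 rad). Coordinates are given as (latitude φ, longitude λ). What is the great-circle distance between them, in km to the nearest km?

9761 km

Let φ₁ = 0.0000 rad, φ₂ = 0.0000 rad, and Δλ = 2.8798 rad.
Haversine: a = sin²(Δφ/2) + cos φ₁ cos φ₂ sin²(Δλ/2) = 0.0000 + (1.0000)(1.0000)(0.9830) = 0.98296.
Central angle c = 2·arcsin(√a) = 2.87979 rad.
Distance = R·c = 3389.5 × 2.8798 ≈ 9761 km.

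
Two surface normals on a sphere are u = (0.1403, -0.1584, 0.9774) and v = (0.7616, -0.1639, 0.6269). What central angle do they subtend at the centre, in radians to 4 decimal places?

0.7294 rad

u·v = 0.7455; |u| = 1.0000, |v| = 1.0000.
cos θ = (u·v)/(|u||v|) = 0.7456, so θ = 0.7294 rad.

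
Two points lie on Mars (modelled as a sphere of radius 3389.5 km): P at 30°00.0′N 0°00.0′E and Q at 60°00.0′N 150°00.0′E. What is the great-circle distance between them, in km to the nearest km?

5127 km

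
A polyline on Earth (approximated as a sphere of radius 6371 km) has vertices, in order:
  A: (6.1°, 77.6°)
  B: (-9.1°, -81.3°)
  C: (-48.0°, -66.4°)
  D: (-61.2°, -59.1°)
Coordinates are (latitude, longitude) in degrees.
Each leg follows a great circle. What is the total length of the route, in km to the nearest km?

23751 km

Leg A→B: central angle 2.7729 rad, distance 17666.2 km.
Leg B→C: central angle 0.7136 rad, distance 4546.2 km.
Leg C→D: central angle 0.2416 rad, distance 1539.0 km.
Total: 17666.2 + 4546.2 + 1539.0 ≈ 23751 km.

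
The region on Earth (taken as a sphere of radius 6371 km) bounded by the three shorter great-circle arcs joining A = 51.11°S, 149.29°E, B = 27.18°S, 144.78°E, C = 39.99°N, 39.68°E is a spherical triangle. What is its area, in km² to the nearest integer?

27713237 km²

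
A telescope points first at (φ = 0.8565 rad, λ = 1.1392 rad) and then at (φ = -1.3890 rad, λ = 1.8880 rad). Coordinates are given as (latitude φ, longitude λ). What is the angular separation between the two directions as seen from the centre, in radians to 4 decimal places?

Let φ₁ = 0.8565 rad, φ₂ = -1.3890 rad, and Δλ = 0.7488 rad.
Haversine: a = sin²(Δφ/2) + cos φ₁ cos φ₂ sin²(Δλ/2) = 0.8123 + (0.6551)(0.1808)(0.1337) = 0.82817.
Central angle c = 2·arcsin(√a) = 2.28676 rad.
So the angular separation is 2.2868 rad.

2.2868 rad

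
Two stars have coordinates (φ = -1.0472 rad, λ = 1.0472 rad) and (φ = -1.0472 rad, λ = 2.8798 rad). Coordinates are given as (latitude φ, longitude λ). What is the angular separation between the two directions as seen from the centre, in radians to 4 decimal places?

0.8158 rad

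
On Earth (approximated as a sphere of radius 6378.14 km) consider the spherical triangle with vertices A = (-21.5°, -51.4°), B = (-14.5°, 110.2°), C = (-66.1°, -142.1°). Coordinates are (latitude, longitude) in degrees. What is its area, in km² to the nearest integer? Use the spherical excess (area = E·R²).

51064763 km²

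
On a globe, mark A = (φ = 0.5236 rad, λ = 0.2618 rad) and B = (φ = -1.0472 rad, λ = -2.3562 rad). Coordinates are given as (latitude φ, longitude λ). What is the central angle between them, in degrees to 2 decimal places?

In radians: φ₁ = 0.5236, φ₂ = -1.0472, Δλ = -150.000° = -2.6180 rad.
cos c = sin φ₁ sin φ₂ + cos φ₁ cos φ₂ cos Δλ = (0.5000)(-0.8660) + (0.8660)(0.5000)(-0.8660) = -0.80801,
so c = arccos(-0.80801) = 2.51157 rad.
So the angular separation is 143.90°.

143.90°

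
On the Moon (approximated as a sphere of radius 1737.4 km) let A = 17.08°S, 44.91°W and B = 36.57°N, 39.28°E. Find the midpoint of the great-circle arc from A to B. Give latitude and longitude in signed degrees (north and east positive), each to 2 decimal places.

The central angle between A and B is δ = 1.6682 rad.
With f = 0.5, the slerp weights are sin((1−f)δ)/sin δ = 0.7442 and sin(fδ)/sin δ = 0.7442.
Weighted sum of the unit vectors: (0.7442)·(0.6770,-0.6749,-0.2937) + (0.7442)·(0.6217,0.5085,0.5958) = (0.9665, -0.1238, 0.2248).
Converting back: φ = atan2(z, √(x²+y²)) = 12.99°, λ = atan2(y, x) = -7.30°.

12.99°, -7.30°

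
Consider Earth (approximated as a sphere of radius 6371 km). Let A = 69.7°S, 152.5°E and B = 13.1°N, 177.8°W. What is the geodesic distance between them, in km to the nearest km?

In radians: φ₁ = -1.2165, φ₂ = 0.2286, Δλ = 29.700° = 0.5184 rad.
Haversine: a = sin²(Δφ/2) + cos φ₁ cos φ₂ sin²(Δλ/2) = 0.4373 + (0.3469)(0.9740)(0.0657) = 0.45953.
Central angle c = 2·arcsin(√a) = 1.48976 rad.
Distance = R·c = 6371 × 1.4898 ≈ 9491 km.

9491 km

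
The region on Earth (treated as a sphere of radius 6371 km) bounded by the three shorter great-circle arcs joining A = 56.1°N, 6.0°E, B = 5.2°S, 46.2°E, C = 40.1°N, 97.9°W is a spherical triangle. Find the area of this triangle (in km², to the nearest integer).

12911074 km²

Side lengths (central angles): a = 2.3124, b = 1.1239, c = 1.2143 rad; semiperimeter s = 2.3253.
By l'Huilier's theorem, tan(E/4) = √[tan(s/2) tan((s−a)/2) tan((s−b)/2) tan((s−c)/2)], giving spherical excess E = 0.3181 rad.
Area = E·R² = 0.3181 × (6371)² ≈ 12911074 km².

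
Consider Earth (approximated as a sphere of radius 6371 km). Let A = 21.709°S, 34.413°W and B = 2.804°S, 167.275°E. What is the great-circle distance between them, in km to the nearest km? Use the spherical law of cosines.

16411 km

In radians: φ₁ = -0.3789, φ₂ = -0.0489, Δλ = -158.312° = -2.7631 rad.
cos c = sin φ₁ sin φ₂ + cos φ₁ cos φ₂ cos Δλ = (-0.3699)(-0.0489) + (0.9291)(0.9988)(-0.9292) = -0.84418,
so c = arccos(-0.84418) = 2.57582 rad.
Distance = R·c = 6371 × 2.5758 ≈ 16411 km.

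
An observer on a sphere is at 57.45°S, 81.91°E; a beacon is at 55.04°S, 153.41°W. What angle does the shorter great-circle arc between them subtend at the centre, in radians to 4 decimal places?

1.0293 rad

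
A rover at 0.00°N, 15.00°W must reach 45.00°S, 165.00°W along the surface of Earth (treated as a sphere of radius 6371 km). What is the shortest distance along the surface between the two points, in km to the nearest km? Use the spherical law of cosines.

14206 km

In radians: φ₁ = 0.0000, φ₂ = -0.7854, Δλ = -150.000° = -2.6180 rad.
cos c = sin φ₁ sin φ₂ + cos φ₁ cos φ₂ cos Δλ = (0.0000)(-0.7071) + (1.0000)(0.7071)(-0.8660) = -0.61237,
so c = arccos(-0.61237) = 2.22985 rad.
Distance = R·c = 6371 × 2.2299 ≈ 14206 km.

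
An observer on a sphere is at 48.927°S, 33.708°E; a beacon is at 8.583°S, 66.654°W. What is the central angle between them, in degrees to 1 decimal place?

With latitudes φ₁ = -48.927°, φ₂ = -8.583° and longitude difference Δλ = -100.362°:
cos c = sin φ₁ sin φ₂ + cos φ₁ cos φ₂ cos Δλ = (-0.7539)(-0.1492) + (0.6570)(0.9888)(-0.1799) = -0.00434,
so c = arccos(-0.00434) = 1.57514 rad.
So the angular separation is 90.2°.

90.2°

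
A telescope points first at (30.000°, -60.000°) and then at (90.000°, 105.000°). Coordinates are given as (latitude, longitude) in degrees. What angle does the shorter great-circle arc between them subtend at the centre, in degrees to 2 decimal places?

60.00°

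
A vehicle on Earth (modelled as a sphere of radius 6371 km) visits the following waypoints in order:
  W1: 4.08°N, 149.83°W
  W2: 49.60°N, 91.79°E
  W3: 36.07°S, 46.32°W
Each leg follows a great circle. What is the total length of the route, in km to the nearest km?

27980 km

Leg W1→W2: central angle 1.8267 rad, distance 11637.8 km.
Leg W2→W3: central angle 2.5651 rad, distance 16342.0 km.
Total: 11637.8 + 16342.0 ≈ 27980 km.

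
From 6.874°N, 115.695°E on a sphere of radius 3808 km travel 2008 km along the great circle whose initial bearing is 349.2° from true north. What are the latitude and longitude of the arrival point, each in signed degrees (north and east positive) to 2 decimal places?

36.45°, 108.96°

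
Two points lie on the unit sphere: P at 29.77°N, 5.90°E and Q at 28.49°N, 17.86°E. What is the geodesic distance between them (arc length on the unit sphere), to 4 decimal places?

0.1836

Let φ₁ = 0.5196 rad, φ₂ = 0.4972 rad, and Δλ = 0.2087 rad.
Haversine: a = sin²(Δφ/2) + cos φ₁ cos φ₂ sin²(Δλ/2) = 0.0001 + (0.8680)(0.8789)(0.0109) = 0.00841.
Central angle c = 2·arcsin(√a) = 0.18362 rad.
On the unit sphere the arc length equals the central angle: 0.1836.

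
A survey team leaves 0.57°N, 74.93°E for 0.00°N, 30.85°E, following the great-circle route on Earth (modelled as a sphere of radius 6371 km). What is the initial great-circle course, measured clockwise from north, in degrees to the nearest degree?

With φ₁ = 0.0099, φ₂ = 0.0000, Δλ = -0.7693 rad, the forward-azimuth formula gives
θ = atan2( sin Δλ cos φ₂ , cos φ₁ sin φ₂ − sin φ₁ cos φ₂ cos Δλ ) = atan2(-0.6957, -0.0071) = -90.59°.
Adding 360° brings this into [0°, 360°): 269°.

269°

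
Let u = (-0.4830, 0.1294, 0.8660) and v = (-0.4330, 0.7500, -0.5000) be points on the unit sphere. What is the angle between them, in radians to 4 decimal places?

1.6980 rad

u·v = -0.1268; |u| = 1.0000, |v| = 1.0000.
cos θ = (u·v)/(|u||v|) = -0.1268, so θ = 1.6980 rad.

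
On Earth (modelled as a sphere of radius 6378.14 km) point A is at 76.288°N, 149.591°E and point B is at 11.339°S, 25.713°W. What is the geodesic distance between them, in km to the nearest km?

12802 km

Let φ₁ = 1.3315 rad, φ₂ = -0.1979 rad, and Δλ = -3.0596 rad.
cos c = sin φ₁ sin φ₂ + cos φ₁ cos φ₂ cos Δλ = (0.9715)(-0.1966) + (0.2370)(0.9805)(-0.9966) = -0.42264,
so c = arccos(-0.42264) = 2.00716 rad.
Distance = R·c = 6378.14 × 2.0072 ≈ 12802 km.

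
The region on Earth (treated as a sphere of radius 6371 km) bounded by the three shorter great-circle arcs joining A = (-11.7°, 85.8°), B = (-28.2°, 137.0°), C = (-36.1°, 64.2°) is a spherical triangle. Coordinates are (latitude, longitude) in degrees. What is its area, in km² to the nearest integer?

Side lengths (central angles): a = 1.0599, b = 0.5450, c = 0.8807 rad; semiperimeter s = 1.2428.
By l'Huilier's theorem, tan(E/4) = √[tan(s/2) tan((s−a)/2) tan((s−b)/2) tan((s−c)/2)], giving spherical excess E = 0.2641 rad.
Area = E·R² = 0.2641 × (6371)² ≈ 10721283 km².

10721283 km²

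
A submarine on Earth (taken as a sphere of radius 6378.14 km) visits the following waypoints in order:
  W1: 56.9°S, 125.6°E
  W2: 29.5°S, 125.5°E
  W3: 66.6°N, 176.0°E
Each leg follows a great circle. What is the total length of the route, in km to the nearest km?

14563 km

Leg W1→W2: central angle 0.4782 rad, distance 3050.2 km.
Leg W2→W3: central angle 1.8050 rad, distance 11512.5 km.
Total: 3050.2 + 11512.5 ≈ 14563 km.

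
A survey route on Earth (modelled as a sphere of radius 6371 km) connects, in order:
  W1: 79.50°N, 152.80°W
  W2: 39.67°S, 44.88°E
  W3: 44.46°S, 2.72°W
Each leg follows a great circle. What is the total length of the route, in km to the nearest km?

19430 km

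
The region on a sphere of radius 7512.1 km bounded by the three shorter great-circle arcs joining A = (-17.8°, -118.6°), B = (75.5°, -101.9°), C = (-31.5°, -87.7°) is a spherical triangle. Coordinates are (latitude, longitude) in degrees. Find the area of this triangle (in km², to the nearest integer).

33483610 km²

Side lengths (central angles): a = 1.8743, b = 0.5427, c = 1.6385 rad; semiperimeter s = 2.0277.
By l'Huilier's theorem, tan(E/4) = √[tan(s/2) tan((s−a)/2) tan((s−b)/2) tan((s−c)/2)], giving spherical excess E = 0.5933 rad.
Area = E·R² = 0.5933 × (7512.1)² ≈ 33483610 km².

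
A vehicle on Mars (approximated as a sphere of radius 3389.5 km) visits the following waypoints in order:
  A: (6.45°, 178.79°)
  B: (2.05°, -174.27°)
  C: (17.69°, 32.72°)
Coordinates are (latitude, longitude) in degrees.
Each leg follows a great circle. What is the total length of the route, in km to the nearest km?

9174 km

Leg A→B: central angle 0.1431 rad, distance 485.1 km.
Leg B→C: central angle 2.5636 rad, distance 8689.2 km.
Total: 485.1 + 8689.2 ≈ 9174 km.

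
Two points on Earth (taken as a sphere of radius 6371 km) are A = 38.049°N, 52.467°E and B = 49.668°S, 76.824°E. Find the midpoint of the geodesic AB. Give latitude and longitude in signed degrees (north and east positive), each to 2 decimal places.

Central angle δ = 1.5763 rad. Interpolating on the sphere with fraction f = 0.5:
P = [sin((1−f)δ)·A + sin(fδ)·B] / sin δ = 0.7091·A + 0.7091·B in Cartesian coordinates,
giving P = (0.4448, 0.8896, -0.1035), i.e. latitude -5.94°, longitude 63.44°.

-5.94°, 63.44°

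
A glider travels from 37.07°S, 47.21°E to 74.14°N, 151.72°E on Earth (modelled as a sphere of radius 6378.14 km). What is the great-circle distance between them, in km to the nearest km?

In radians: φ₁ = -0.6470, φ₂ = 1.2940, Δλ = 104.510° = 1.8240 rad.
cos c = sin φ₁ sin φ₂ + cos φ₁ cos φ₂ cos Δλ = (-0.6028)(0.9619) + (0.7979)(0.2733)(-0.2505) = -0.63448,
so c = arccos(-0.63448) = 2.25813 rad.
Distance = R·c = 6378.14 × 2.2581 ≈ 14403 km.

14403 km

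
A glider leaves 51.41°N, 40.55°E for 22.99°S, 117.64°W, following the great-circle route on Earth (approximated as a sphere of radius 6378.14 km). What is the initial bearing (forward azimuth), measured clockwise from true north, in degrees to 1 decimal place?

With φ₁ = 0.8973, φ₂ = -0.4013, Δλ = -2.7609 rad, the forward-azimuth formula gives
θ = atan2( sin Δλ cos φ₂ , cos φ₁ sin φ₂ − sin φ₁ cos φ₂ cos Δλ ) = atan2(-0.3420, 0.4244) = -38.86°.
Adding 360° brings this into [0°, 360°): 321.1°.

321.1°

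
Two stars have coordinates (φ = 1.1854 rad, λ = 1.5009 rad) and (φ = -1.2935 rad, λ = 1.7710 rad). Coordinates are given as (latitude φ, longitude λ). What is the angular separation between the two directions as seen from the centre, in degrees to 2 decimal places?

142.38°

Let φ₁ = 1.1854 rad, φ₂ = -1.2935 rad, and Δλ = 0.2701 rad.
Haversine: a = sin²(Δφ/2) + cos φ₁ cos φ₂ sin²(Δλ/2) = 0.8942 + (0.3759)(0.2738)(0.0181) = 0.89603.
Central angle c = 2·arcsin(√a) = 2.48499 rad.
So the angular separation is 142.38°.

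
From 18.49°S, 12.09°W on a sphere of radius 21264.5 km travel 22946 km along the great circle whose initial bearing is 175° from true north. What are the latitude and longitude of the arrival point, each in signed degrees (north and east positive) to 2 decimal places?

-79.29°, 12.32°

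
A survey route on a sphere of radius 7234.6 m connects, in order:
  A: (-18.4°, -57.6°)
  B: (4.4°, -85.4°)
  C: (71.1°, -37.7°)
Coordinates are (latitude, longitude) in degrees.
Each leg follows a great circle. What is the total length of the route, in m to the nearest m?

13736 m

Leg A→B: central angle 0.6221 rad, distance 4500.5 m.
Leg B→C: central angle 1.2766 rad, distance 9235.9 m.
Total: 4500.5 + 9235.9 ≈ 13736 m.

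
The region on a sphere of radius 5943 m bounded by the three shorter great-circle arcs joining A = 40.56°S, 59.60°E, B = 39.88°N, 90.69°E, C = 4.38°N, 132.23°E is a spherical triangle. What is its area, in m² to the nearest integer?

Side lengths (central angles): a = 0.8999, b = 1.3934, c = 1.4884 rad; semiperimeter s = 1.8908.
By l'Huilier's theorem, tan(E/4) = √[tan(s/2) tan((s−a)/2) tan((s−b)/2) tan((s−c)/2)], giving spherical excess E = 0.7777 rad.
Area = E·R² = 0.7777 × (5943)² ≈ 27468813 m².

27468813 m²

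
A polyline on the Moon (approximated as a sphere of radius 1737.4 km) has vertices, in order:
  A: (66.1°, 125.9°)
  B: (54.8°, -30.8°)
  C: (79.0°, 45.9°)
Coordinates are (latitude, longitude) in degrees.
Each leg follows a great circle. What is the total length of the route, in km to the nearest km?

2789 km

Leg A→B: central angle 1.0091 rad, distance 1753.3 km.
Leg B→C: central angle 0.5963 rad, distance 1036.0 km.
Total: 1753.3 + 1036.0 ≈ 2789 km.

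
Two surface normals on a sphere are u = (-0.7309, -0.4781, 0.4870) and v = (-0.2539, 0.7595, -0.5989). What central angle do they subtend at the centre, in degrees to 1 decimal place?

118.0°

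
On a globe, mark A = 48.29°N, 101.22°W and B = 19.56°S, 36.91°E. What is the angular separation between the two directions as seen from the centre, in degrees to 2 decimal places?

In radians: φ₁ = 0.8428, φ₂ = -0.3414, Δλ = 138.130° = 2.4108 rad.
Haversine: a = sin²(Δφ/2) + cos φ₁ cos φ₂ sin²(Δλ/2) = 0.3115 + (0.6654)(0.9423)(0.8723) = 0.85840.
Central angle c = 2·arcsin(√a) = 2.37001 rad.
So the angular separation is 135.79°.

135.79°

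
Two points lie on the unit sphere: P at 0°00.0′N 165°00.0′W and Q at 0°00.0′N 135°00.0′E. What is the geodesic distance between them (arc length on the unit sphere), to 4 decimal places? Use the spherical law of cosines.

1.0472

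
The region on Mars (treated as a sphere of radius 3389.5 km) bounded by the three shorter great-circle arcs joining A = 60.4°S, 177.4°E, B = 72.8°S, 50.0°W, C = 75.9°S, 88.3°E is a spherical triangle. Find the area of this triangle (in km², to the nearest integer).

1734380 km²

Side lengths (central angles): a = 0.5101, b = 0.5639, c = 0.7499 rad; semiperimeter s = 0.9119.
By l'Huilier's theorem, tan(E/4) = √[tan(s/2) tan((s−a)/2) tan((s−b)/2) tan((s−c)/2)], giving spherical excess E = 0.1510 rad.
Area = E·R² = 0.1510 × (3389.5)² ≈ 1734380 km².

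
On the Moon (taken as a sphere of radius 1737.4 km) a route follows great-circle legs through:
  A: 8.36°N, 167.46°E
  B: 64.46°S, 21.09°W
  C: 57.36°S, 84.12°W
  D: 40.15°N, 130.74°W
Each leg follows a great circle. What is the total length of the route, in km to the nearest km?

7845 km

Leg A→B: central angle 2.1568 rad, distance 3747.2 km.
Leg B→C: central angle 0.5251 rad, distance 912.4 km.
Leg C→D: central angle 1.8336 rad, distance 3185.7 km.
Total: 3747.2 + 912.4 + 3185.7 ≈ 7845 km.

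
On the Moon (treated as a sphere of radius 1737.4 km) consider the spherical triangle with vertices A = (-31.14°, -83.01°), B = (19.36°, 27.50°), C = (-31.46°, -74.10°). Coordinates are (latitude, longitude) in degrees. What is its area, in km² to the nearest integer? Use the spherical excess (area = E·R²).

123241 km²

Side lengths (central angles): a = 1.9122, b = 0.1330, c = 2.0424 rad; semiperimeter s = 2.0438.
By l'Huilier's theorem, tan(E/4) = √[tan(s/2) tan((s−a)/2) tan((s−b)/2) tan((s−c)/2)], giving spherical excess E = 0.0408 rad.
Area = E·R² = 0.0408 × (1737.4)² ≈ 123241 km².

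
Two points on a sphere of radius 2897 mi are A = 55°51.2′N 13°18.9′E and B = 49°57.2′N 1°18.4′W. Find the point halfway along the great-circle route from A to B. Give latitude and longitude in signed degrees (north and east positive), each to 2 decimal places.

53.13°, 5.50°

The central angle between A and B is δ = 0.1846 rad.
With f = 0.5, the slerp weights are sin((1−f)δ)/sin δ = 0.5021 and sin(fδ)/sin δ = 0.5021.
Weighted sum of the unit vectors: (0.5021)·(0.5462,0.1293,0.8276) + (0.5021)·(0.6432,-0.0147,0.7655) = (0.5973, 0.0575, 0.8000).
Converting back: φ = atan2(z, √(x²+y²)) = 53.13°, λ = atan2(y, x) = 5.50°.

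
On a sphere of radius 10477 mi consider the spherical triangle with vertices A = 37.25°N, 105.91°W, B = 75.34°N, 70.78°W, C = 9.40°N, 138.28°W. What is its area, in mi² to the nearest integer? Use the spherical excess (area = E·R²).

Side lengths (central angles): a = 1.3144, b = 0.7042, c = 0.7222 rad; semiperimeter s = 1.3704.
By l'Huilier's theorem, tan(E/4) = √[tan(s/2) tan((s−a)/2) tan((s−b)/2) tan((s−c)/2)], giving spherical excess E = 0.2061 rad.
Area = E·R² = 0.2061 × (10477)² ≈ 22623686 mi².

22623686 mi²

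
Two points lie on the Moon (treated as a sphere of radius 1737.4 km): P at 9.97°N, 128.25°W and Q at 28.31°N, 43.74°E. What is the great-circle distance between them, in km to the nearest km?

In radians: φ₁ = 0.1740, φ₂ = 0.4941, Δλ = 171.990° = 3.0018 rad.
cos c = sin φ₁ sin φ₂ + cos φ₁ cos φ₂ cos Δλ = (0.1731)(0.4742) + (0.9849)(0.8804)(-0.9902) = -0.77653,
so c = arccos(-0.77653) = 2.45994 rad.
Distance = R·c = 1737.4 × 2.4599 ≈ 4274 km.

4274 km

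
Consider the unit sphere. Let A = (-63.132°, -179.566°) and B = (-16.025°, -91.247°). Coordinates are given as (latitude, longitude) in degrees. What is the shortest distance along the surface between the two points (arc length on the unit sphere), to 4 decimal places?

In radians: φ₁ = -1.1019, φ₂ = -0.2797, Δλ = 88.319° = 1.5415 rad.
Haversine: a = sin²(Δφ/2) + cos φ₁ cos φ₂ sin²(Δλ/2) = 0.1597 + (0.4519)(0.9611)(0.4853) = 0.37050.
Central angle c = 2·arcsin(√a) = 1.30881 rad.
On the unit sphere the arc length equals the central angle: 1.3088.

1.3088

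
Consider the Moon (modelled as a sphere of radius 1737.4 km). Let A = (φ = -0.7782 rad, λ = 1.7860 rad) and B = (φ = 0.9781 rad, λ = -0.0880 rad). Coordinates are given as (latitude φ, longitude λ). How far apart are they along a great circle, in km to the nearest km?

4079 km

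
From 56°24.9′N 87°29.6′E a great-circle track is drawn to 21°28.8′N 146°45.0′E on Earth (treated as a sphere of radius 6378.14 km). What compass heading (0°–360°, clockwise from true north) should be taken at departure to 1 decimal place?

103.6°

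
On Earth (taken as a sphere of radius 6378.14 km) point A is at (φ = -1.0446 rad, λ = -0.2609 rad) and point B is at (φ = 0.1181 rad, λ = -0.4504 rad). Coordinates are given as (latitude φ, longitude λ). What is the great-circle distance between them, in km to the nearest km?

7478 km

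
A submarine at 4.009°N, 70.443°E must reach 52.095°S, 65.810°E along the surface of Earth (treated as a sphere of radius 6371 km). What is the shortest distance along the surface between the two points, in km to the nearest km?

6254 km

With latitudes φ₁ = 4.009°, φ₂ = -52.095° and longitude difference Δλ = -4.633°:
Haversine: a = sin²(Δφ/2) + cos φ₁ cos φ₂ sin²(Δλ/2) = 0.2212 + (0.9976)(0.6144)(0.0016) = 0.22216.
Central angle c = 2·arcsin(√a) = 0.98161 rad.
Distance = R·c = 6371 × 0.9816 ≈ 6254 km.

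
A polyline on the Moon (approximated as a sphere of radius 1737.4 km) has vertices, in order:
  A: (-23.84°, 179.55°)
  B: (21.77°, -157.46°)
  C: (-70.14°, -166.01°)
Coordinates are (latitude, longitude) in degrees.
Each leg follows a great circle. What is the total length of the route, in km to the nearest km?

Leg A→B: central angle 0.8866 rad, distance 1540.3 km.
Leg B→C: central angle 1.6076 rad, distance 2793.1 km.
Total: 1540.3 + 2793.1 ≈ 4333 km.

4333 km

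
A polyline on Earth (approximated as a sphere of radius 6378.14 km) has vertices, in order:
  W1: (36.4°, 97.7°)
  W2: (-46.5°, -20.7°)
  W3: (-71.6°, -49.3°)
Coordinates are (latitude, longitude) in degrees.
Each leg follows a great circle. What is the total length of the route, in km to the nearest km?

Leg W1→W2: central angle 2.3378 rad, distance 14910.7 km.
Leg W2→W3: central angle 0.4969 rad, distance 3169.4 km.
Total: 14910.7 + 3169.4 ≈ 18080 km.

18080 km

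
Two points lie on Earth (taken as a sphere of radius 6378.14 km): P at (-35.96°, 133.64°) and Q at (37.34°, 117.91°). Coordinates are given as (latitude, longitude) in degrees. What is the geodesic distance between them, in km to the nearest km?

8320 km

In radians: φ₁ = -0.6276, φ₂ = 0.6517, Δλ = -15.730° = -0.2745 rad.
cos c = sin φ₁ sin φ₂ + cos φ₁ cos φ₂ cos Δλ = (-0.5872)(0.6065) + (0.8094)(0.7951)(0.9625) = 0.26326,
so c = arccos(0.26326) = 1.30440 rad.
Distance = R·c = 6378.14 × 1.3044 ≈ 8320 km.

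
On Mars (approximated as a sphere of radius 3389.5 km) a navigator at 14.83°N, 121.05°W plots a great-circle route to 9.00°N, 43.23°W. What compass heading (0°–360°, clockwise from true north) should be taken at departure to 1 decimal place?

Δλ = 77.820° = 1.3582 rad.
y = sin Δλ · cos φ₂ = (0.9775)(0.9877) = 0.9655
x = cos φ₁ sin φ₂ − sin φ₁ cos φ₂ cos Δλ = (0.9667)(0.1564) − (0.2560)(0.9877)(0.2110) = 0.0979
θ = atan2(y, x) = 84.21°, so the bearing is 84.2°.

84.2°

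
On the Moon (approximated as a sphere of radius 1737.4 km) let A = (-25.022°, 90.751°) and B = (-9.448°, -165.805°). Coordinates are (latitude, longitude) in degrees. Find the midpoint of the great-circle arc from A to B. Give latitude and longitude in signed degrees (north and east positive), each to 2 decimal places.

-26.57°, 145.55°

The central angle between A and B is δ = 1.7096 rad.
With f = 0.5, the slerp weights are sin((1−f)δ)/sin δ = 0.7618 and sin(fδ)/sin δ = 0.7618.
Weighted sum of the unit vectors: (0.7618)·(-0.0119,0.9061,-0.4230) + (0.7618)·(-0.9563,-0.2419,-0.1642) = (-0.7375, 0.5060, -0.4473).
Converting back: φ = atan2(z, √(x²+y²)) = -26.57°, λ = atan2(y, x) = 145.55°.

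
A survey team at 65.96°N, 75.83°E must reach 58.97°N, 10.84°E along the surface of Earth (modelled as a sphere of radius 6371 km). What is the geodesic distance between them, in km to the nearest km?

3267 km

In radians: φ₁ = 1.1512, φ₂ = 1.0292, Δλ = -64.990° = -1.1343 rad.
cos c = sin φ₁ sin φ₂ + cos φ₁ cos φ₂ cos Δλ = (0.9133)(0.8569) + (0.4074)(0.5155)(0.4228) = 0.87135,
so c = arccos(0.87135) = 0.51284 rad.
Distance = R·c = 6371 × 0.5128 ≈ 3267 km.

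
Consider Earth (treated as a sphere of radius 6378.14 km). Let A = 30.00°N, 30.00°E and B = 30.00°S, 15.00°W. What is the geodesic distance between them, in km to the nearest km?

8206 km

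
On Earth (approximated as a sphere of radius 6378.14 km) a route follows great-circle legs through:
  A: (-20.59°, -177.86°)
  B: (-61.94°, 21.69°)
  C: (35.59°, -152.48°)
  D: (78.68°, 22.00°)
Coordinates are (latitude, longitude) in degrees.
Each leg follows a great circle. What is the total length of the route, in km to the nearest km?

35075 km

Leg A→B: central angle 1.6756 rad, distance 10687.3 km.
Leg B→C: central angle 2.6773 rad, distance 17075.9 km.
Leg C→D: central angle 1.1464 rad, distance 7311.9 km.
Total: 10687.3 + 17075.9 + 7311.9 ≈ 35075 km.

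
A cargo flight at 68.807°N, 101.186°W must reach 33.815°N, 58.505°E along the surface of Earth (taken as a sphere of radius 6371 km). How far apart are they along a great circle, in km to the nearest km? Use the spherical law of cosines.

8482 km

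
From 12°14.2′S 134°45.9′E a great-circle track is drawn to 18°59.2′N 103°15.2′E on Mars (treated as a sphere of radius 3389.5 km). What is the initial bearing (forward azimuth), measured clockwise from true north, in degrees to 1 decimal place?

With φ₁ = -0.2136, φ₂ = 0.3314, Δλ = -0.5500 rad, the forward-azimuth formula gives
θ = atan2( sin Δλ cos φ₂ , cos φ₁ sin φ₂ − sin φ₁ cos φ₂ cos Δλ ) = atan2(-0.4942, 0.4888) = -45.32°.
Adding 360° brings this into [0°, 360°): 314.7°.

314.7°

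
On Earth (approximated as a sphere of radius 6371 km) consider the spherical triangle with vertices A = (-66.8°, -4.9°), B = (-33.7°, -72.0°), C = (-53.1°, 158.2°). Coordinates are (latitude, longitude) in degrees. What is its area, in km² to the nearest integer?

Side lengths (central angles): a = 1.4465, b = 1.0371, c = 0.8795 rad; semiperimeter s = 1.6816.
By l'Huilier's theorem, tan(E/4) = √[tan(s/2) tan((s−a)/2) tan((s−b)/2) tan((s−c)/2)], giving spherical excess E = 0.5433 rad.
Area = E·R² = 0.5433 × (6371)² ≈ 22052503 km².

22052503 km²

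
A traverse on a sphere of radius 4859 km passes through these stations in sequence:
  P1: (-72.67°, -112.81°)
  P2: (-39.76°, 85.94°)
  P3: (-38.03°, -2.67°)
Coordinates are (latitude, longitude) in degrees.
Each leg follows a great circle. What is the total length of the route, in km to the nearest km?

11253 km

Leg P1→P2: central angle 1.1661 rad, distance 5666.3 km.
Leg P2→P3: central angle 1.1498 rad, distance 5586.6 km.
Total: 5666.3 + 5586.6 ≈ 11253 km.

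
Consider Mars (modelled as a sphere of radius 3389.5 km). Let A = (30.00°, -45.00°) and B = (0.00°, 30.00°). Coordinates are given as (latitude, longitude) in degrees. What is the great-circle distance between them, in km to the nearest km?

4558 km

Let φ₁ = 0.5236 rad, φ₂ = 0.0000 rad, and Δλ = 1.3090 rad.
cos c = sin φ₁ sin φ₂ + cos φ₁ cos φ₂ cos Δλ = (0.5000)(0.0000) + (0.8660)(1.0000)(0.2588) = 0.22414,
so c = arccos(0.22414) = 1.34473 rad.
Distance = R·c = 3389.5 × 1.3447 ≈ 4558 km.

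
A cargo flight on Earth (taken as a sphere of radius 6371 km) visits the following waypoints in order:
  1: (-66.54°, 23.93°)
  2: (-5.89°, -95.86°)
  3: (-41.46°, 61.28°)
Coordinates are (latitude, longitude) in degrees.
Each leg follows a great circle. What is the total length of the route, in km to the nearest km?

24922 km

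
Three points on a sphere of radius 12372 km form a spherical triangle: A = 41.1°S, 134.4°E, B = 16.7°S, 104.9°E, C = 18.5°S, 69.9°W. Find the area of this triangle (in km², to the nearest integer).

Side lengths (central angles): a = 2.5208, b = 2.0294, c = 0.6144 rad; semiperimeter s = 2.5823.
By l'Huilier's theorem, tan(E/4) = √[tan(s/2) tan((s−a)/2) tan((s−b)/2) tan((s−c)/2)], giving spherical excess E = 0.8426 rad.
Area = E·R² = 0.8426 × (12372)² ≈ 128976673 km².

128976673 km²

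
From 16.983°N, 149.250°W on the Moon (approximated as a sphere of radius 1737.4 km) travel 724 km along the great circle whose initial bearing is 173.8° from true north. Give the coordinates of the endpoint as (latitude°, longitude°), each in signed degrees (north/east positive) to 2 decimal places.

Angular distance δ = d/R = 724/1737.4 = 0.41671 rad; initial bearing θ = 3.0334 rad.
sin φ₂ = sin φ₁ cos δ + cos φ₁ sin δ cos θ = (0.2921)(0.9144) + (0.9564)(0.4048)(-0.9942) = -0.1178, so φ₂ = -6.76°.
Δλ = atan2(sin θ sin δ cos φ₁, cos δ − sin φ₁ sin φ₂) = atan2(0.0418, 0.9488) = 2.523°.
λ₂ = -149.250° + 2.523° = -146.73°.

-6.76°, -146.73°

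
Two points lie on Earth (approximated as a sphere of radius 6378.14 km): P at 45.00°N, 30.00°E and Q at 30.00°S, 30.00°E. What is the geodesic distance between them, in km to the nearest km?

8349 km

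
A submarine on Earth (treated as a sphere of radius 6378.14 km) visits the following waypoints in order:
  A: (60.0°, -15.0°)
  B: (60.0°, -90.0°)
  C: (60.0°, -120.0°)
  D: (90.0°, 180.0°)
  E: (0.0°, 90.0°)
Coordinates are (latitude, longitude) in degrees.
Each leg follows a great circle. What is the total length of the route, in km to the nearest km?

Leg A→B: central angle 0.6186 rad, distance 3945.4 km.
Leg B→C: central angle 0.2595 rad, distance 1655.4 km.
Leg C→D: central angle 0.5236 rad, distance 3339.6 km.
Leg D→E: central angle 1.5708 rad, distance 10018.8 km.
Total: 3945.4 + 1655.4 + 3339.6 + 10018.8 ≈ 18959 km.

18959 km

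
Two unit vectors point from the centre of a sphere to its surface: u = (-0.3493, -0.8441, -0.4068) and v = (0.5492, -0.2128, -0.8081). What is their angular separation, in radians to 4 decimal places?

u·v = 0.3165; |u| = 1.0000, |v| = 1.0000.
cos θ = (u·v)/(|u||v|) = 0.3165, so θ = 1.2487 rad.

1.2487 rad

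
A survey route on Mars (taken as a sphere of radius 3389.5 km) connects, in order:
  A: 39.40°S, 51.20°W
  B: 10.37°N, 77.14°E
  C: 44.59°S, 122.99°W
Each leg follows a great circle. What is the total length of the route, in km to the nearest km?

15824 km

Leg A→B: central angle 2.1966 rad, distance 7445.5 km.
Leg B→C: central angle 2.4720 rad, distance 8378.9 km.
Total: 7445.5 + 8378.9 ≈ 15824 km.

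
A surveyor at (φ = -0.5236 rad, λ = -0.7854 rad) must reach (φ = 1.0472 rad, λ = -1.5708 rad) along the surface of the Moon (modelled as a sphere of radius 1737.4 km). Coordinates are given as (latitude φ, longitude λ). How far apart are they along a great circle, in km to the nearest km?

2950 km

Let φ₁ = -0.5236 rad, φ₂ = 1.0472 rad, and Δλ = -0.7854 rad.
cos c = sin φ₁ sin φ₂ + cos φ₁ cos φ₂ cos Δλ = (-0.5000)(0.8660) + (0.8660)(0.5000)(0.7071) = -0.12683,
so c = arccos(-0.12683) = 1.69797 rad.
Distance = R·c = 1737.4 × 1.6980 ≈ 2950 km.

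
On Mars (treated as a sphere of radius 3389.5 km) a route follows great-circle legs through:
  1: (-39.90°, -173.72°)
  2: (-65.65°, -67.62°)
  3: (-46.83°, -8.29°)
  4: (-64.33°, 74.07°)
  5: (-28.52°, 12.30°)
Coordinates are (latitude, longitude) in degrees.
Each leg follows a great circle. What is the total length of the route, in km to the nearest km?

11506 km

Leg 1→2: central angle 1.0510 rad, distance 3562.5 km.
Leg 2→3: central angle 0.6295 rad, distance 2133.6 km.
Leg 3→4: central angle 0.7999 rad, distance 2711.4 km.
Leg 4→5: central angle 0.9143 rad, distance 3098.9 km.
Total: 3562.5 + 2133.6 + 2711.4 + 3098.9 ≈ 11506 km.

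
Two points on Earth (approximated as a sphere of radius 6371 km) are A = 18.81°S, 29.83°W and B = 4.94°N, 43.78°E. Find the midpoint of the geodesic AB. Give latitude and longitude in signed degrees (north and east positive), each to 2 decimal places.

-8.64°, 8.07°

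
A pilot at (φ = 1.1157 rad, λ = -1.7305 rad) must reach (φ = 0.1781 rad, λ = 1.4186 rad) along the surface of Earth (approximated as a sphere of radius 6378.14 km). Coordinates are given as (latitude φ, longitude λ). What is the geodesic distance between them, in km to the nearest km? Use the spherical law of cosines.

Let φ₁ = 1.1157 rad, φ₂ = 0.1781 rad, and Δλ = -3.1341 rad.
cos c = sin φ₁ sin φ₂ + cos φ₁ cos φ₂ cos Δλ = (0.8982)(0.1772) + (0.4395)(0.9842)(-1.0000) = -0.27346,
so c = arccos(-0.27346) = 1.84778 rad.
Distance = R·c = 6378.14 × 1.8478 ≈ 11785 km.

11785 km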